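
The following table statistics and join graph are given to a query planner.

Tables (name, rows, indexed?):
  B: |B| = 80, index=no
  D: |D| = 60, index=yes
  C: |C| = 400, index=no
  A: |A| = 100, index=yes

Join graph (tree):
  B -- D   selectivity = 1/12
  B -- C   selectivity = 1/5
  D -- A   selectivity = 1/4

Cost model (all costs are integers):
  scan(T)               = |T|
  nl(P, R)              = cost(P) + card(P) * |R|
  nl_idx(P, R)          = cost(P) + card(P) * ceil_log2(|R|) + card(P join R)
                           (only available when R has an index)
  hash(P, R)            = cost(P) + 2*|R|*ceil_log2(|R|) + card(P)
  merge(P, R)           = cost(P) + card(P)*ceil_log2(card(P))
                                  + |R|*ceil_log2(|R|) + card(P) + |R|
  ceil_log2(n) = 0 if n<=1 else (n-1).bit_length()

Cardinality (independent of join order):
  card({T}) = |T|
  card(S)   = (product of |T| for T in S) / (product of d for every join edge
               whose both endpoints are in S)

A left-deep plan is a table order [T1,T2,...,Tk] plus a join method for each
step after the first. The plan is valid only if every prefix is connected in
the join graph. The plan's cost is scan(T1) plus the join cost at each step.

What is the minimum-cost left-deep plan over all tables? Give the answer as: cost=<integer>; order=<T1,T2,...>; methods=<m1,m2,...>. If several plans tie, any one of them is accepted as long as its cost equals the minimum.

Selinger DP (subsets sized 1..n):
  {B}: scan cost=80, card=80
  {D}: scan cost=60, card=60
  {C}: scan cost=400, card=400
  {A}: scan cost=100, card=100
  {BD}: card=400; try (D,hash)→880, (D,nl_idx)→960, (B,merge)→1120, (D,merge)→1140, (B,hash)→1240, (B,nl)→4860 …(+1); best=880 via (D,hash)
  {BC}: card=6400; try (B,hash)→1920, (C,merge)→4720, (B,merge)→5040, (C,hash)→7360, (C,nl)→32080, (B,nl)→32400; best=1920 via (B,hash)
  {AD}: card=1500; try (D,hash)→920, (A,merge)→1280, (D,merge)→1320, (A,hash)→1520, (A,nl_idx)→1980, (D,nl_idx)→2200 …(+2); best=920 via (D,hash)
  {BCD}: card=32000; try (C,hash)→8480, (C,merge)→8880, (D,hash)→9040, (D,nl_idx)→72320, (D,merge)→91940, (C,nl)→160880 …(+1); best=8480 via (C,hash)
  {ABD}: card=10000; try (A,hash)→2680, (B,hash)→3540, (A,merge)→5680, (A,nl_idx)→13680, (B,merge)→19560, (A,nl)→40880 …(+1); best=2680 via (A,hash)
  {ABCD}: card=800000; try (C,hash)→19880, (A,hash)→41880, (C,merge)→156680, (A,merge)→521280, (A,nl_idx)→1032480, (A,nl)→3208480 …(+1); best=19880 via (C,hash)

cost=19880; order=B,D,A,C; methods=hash,hash,hash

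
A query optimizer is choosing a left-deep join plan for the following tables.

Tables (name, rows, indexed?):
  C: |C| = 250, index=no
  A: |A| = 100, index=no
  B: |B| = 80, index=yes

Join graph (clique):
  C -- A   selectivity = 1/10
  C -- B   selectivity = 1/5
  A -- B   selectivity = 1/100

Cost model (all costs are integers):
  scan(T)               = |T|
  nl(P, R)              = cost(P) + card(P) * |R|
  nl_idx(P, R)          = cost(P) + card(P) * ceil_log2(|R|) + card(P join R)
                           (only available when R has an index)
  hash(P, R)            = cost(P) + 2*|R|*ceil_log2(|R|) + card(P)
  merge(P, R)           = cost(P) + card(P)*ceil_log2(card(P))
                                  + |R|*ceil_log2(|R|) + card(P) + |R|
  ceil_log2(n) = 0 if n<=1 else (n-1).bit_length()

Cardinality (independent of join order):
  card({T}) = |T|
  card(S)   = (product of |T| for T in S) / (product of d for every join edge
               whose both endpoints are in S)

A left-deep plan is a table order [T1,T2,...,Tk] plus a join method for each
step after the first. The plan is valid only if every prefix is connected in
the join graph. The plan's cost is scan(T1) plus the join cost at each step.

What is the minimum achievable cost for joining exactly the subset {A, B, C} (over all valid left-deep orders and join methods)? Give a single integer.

3770

Selinger DP over subsets of {A,B,C}:
  {C}: scan cost=250, card=250
  {A}: scan cost=100, card=100
  {B}: scan cost=80, card=80
  {AC}: card=2500; try (A,hash)→1900, (C,merge)→3150, (A,merge)→3300, (C,hash)→4200, (C,nl)→25100, (A,nl)→25250; best=1900 via (A,hash)
  {BC}: card=4000; try (B,hash)→1620, (C,merge)→2970, (B,merge)→3140, (C,hash)→4160, (B,nl_idx)→6000, (C,nl)→20080 …(+1); best=1620 via (B,hash)
  {AB}: card=80; try (B,nl_idx)→880, (B,hash)→1320, (A,merge)→1520, (B,merge)→1540, (A,hash)→1560, (A,nl)→8080 …(+1); best=880 via (B,nl_idx)
  {ABC}: card=400; try (C,merge)→3770, (C,hash)→4960, (B,hash)→5520, (A,hash)→7020, (B,nl_idx)→19800, (C,nl)→20880 …(+4); best=3770 via (C,merge)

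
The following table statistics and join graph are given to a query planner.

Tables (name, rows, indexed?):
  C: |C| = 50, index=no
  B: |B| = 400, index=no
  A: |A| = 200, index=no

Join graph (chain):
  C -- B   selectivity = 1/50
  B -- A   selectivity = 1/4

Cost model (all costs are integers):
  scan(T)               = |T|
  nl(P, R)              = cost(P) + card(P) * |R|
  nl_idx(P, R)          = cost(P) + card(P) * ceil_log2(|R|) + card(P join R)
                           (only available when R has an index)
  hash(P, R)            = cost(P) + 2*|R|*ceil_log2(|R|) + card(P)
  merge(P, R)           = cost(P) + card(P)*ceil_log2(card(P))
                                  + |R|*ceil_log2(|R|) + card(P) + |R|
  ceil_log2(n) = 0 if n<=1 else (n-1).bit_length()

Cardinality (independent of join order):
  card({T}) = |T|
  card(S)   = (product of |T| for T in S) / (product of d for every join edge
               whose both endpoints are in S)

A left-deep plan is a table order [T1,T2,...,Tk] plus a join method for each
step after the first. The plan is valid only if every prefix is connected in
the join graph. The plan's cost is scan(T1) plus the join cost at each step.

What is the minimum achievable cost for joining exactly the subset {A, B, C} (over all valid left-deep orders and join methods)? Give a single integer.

5000

Selinger DP over subsets of {A,B,C}:
  {C}: scan cost=50, card=50
  {B}: scan cost=400, card=400
  {A}: scan cost=200, card=200
  {BC}: card=400; try (C,hash)→1400, (B,merge)→4400, (C,merge)→4750, (B,hash)→7300, (B,nl)→20050, (C,nl)→20400; best=1400 via (C,hash)
  {AB}: card=20000; try (A,hash)→4000, (B,merge)→6000, (A,merge)→6200, (B,hash)→7600, (B,nl)→80200, (A,nl)→80400; best=4000 via (A,hash)
  {ABC}: card=20000; try (A,hash)→5000, (A,merge)→7200, (C,hash)→24600, (A,nl)→81400, (C,merge)→324350, (C,nl)→1004000; best=5000 via (A,hash)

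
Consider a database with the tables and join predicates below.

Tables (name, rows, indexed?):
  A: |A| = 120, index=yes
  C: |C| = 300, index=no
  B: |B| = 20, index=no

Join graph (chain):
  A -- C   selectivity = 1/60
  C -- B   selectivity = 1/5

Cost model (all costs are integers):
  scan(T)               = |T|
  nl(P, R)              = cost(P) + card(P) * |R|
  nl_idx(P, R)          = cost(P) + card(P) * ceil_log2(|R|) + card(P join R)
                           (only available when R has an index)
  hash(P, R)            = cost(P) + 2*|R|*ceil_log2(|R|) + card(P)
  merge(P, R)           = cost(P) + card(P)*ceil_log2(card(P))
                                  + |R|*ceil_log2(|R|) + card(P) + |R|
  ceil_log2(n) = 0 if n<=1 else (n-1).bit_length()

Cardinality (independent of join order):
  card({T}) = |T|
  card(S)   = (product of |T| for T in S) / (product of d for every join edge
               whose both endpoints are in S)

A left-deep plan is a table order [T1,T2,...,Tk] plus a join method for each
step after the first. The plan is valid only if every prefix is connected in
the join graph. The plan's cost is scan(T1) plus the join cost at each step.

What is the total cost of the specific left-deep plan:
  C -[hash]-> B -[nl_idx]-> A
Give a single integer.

11600

step 1: scan C: cost=300, card=300
step 2: join B via hash
    card(P join B) = 300*20/(5) = 1200
    cost = 300 + 2*20*5 + 300 = 800
step 3: join A via nl_idx
    card(P join A) = 1200*120/(60) = 2400
    cost = 800 + 1200*7 + 2400 = 11600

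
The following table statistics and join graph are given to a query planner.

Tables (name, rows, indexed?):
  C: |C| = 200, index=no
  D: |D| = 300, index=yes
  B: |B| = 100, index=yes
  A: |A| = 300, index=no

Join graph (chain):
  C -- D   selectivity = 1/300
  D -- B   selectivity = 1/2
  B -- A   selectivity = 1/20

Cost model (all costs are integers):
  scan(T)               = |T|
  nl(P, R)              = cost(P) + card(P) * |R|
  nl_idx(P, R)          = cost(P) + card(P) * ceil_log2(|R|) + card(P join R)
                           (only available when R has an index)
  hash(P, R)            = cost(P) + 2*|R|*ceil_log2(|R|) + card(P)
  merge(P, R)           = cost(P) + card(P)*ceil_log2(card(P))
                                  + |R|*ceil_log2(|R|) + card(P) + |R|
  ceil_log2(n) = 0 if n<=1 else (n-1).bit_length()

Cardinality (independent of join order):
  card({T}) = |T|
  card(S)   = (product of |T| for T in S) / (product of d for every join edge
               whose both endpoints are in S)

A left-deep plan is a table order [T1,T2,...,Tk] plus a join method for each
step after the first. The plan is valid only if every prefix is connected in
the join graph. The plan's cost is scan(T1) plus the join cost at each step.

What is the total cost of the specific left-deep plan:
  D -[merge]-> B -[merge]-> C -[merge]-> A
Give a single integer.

step 1: scan D: cost=300, card=300
step 2: join B via merge
    card(P join B) = 300*100/(2) = 15000
    cost = 300 + 300*9 + 100*7 + 300 + 100 = 4100
step 3: join C via merge
    card(P join C) = 15000*200/(300) = 10000
    cost = 4100 + 15000*14 + 200*8 + 15000 + 200 = 230900
step 4: join A via merge
    card(P join A) = 10000*300/(20) = 150000
    cost = 230900 + 10000*14 + 300*9 + 10000 + 300 = 383900

383900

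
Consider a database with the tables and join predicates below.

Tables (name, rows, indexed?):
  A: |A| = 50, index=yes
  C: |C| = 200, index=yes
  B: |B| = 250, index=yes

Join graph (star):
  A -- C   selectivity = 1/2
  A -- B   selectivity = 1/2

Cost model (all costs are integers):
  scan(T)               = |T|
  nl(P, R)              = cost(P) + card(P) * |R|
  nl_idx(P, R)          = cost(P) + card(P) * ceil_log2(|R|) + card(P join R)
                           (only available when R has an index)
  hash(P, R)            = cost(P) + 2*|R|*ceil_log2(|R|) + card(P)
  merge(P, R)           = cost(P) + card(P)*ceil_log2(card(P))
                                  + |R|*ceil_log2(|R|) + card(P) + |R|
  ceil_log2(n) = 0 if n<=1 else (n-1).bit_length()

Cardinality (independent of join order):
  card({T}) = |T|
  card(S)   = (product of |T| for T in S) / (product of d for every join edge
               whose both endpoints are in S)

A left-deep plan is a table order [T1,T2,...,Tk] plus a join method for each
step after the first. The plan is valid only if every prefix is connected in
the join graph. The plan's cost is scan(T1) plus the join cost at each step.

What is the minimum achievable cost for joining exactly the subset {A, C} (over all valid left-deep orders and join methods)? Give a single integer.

Selinger DP over subsets of {A,C}:
  {A}: scan cost=50, card=50
  {C}: scan cost=200, card=200
  {AC}: card=5000; try (A,hash)→1000, (C,merge)→2200, (A,merge)→2350, (C,hash)→3300, (C,nl_idx)→5450, (A,nl_idx)→6400 …(+2); best=1000 via (A,hash)

1000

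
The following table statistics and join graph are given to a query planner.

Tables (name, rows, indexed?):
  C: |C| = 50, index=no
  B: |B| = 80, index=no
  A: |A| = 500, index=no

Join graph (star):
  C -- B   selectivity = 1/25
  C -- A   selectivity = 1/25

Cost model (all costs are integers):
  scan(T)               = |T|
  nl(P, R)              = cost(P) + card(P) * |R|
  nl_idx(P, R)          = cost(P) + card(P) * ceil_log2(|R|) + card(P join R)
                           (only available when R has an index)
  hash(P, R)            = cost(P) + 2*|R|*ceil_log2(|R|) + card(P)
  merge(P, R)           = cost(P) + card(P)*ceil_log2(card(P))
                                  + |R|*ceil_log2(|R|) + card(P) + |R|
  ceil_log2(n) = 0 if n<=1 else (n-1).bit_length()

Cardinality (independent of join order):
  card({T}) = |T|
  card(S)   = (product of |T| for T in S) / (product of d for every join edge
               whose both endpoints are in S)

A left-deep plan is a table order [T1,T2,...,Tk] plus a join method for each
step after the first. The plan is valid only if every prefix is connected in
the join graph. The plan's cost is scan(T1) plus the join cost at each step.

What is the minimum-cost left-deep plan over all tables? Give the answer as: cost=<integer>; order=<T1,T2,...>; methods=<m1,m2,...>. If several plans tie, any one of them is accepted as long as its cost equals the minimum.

Selinger DP (subsets sized 1..n):
  {C}: scan cost=50, card=50
  {B}: scan cost=80, card=80
  {A}: scan cost=500, card=500
  {BC}: card=160; try (C,hash)→760, (B,merge)→1040, (C,merge)→1070, (B,hash)→1220, (B,nl)→4050, (C,nl)→4080; best=760 via (C,hash)
  {AC}: card=1000; try (C,hash)→1600, (A,merge)→5400, (C,merge)→5850, (A,hash)→9100, (A,nl)→25050, (C,nl)→25500; best=1600 via (C,hash)
  {ABC}: card=3200; try (B,hash)→3720, (A,merge)→7200, (A,hash)→9920, (B,merge)→13240, (A,nl)→80760, (B,nl)→81600; best=3720 via (B,hash)

cost=3720; order=A,C,B; methods=hash,hash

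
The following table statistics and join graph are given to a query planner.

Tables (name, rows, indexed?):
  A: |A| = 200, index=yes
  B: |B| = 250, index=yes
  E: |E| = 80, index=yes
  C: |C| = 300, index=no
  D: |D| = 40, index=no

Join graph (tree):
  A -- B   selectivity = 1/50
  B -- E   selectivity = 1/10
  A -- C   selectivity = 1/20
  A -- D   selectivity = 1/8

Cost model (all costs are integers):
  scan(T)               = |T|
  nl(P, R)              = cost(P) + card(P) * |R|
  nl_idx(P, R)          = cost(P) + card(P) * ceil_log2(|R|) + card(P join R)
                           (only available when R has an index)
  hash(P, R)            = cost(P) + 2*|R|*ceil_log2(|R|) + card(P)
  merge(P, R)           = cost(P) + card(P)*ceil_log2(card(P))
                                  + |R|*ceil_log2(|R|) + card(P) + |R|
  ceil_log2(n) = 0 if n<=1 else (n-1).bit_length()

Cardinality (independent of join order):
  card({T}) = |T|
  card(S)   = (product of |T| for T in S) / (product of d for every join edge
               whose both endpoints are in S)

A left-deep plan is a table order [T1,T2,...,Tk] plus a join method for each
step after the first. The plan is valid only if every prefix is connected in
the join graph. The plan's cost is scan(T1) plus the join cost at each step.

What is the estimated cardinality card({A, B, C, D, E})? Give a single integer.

Tables in S: A(200), B(250), C(300), D(40), E(80)
Edges inside S: A-B(d=50), B-E(d=10), A-C(d=20), A-D(d=8)
numerator = 200 * 250 * 300 * 40 * 80 = 48000000000
denominator = 50 * 10 * 20 * 8 = 80000
card(S) = 48000000000 / 80000 = 600000

600000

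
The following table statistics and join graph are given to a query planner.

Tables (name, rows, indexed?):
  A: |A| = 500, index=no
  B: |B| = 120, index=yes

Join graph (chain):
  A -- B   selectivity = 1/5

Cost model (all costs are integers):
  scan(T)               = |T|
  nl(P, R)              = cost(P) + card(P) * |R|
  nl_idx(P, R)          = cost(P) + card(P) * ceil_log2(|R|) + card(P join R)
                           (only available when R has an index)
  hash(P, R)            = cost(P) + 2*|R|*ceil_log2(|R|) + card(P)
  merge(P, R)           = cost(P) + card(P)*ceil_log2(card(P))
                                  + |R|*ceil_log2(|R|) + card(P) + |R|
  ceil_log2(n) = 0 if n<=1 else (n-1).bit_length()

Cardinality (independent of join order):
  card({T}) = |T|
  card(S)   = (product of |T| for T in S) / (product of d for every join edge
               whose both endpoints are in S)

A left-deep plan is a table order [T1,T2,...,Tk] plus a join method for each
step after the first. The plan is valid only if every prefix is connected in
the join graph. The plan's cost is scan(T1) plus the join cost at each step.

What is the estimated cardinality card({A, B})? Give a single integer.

Tables in S: A(500), B(120)
Edges inside S: A-B(d=5)
numerator = 500 * 120 = 60000
denominator = 5 = 5
card(S) = 60000 / 5 = 12000

12000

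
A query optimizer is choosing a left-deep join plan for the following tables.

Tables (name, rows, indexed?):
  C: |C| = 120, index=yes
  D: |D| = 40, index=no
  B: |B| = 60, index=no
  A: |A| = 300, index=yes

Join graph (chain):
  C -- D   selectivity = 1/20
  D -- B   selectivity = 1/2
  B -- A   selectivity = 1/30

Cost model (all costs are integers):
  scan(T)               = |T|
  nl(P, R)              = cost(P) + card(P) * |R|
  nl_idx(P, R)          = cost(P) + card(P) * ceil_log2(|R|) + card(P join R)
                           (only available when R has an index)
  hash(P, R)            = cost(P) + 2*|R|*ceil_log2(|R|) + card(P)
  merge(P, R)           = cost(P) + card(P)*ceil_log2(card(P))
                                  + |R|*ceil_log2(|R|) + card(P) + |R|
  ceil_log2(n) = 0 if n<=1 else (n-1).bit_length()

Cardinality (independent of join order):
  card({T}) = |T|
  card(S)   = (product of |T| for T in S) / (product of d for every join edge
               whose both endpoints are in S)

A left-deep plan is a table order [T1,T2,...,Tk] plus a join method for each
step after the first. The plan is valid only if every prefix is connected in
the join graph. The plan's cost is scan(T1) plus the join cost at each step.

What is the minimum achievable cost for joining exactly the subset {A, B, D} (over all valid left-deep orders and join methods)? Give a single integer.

2280

Selinger DP over subsets of {A,B,D}:
  {D}: scan cost=40, card=40
  {B}: scan cost=60, card=60
  {A}: scan cost=300, card=300
  {BD}: card=1200; try (D,hash)→600, (B,merge)→740, (D,merge)→760, (B,hash)→800, (B,nl)→2440, (D,nl)→2460; best=600 via (D,hash)
  {AB}: card=600; try (A,nl_idx)→1200, (B,hash)→1320, (A,merge)→3480, (B,merge)→3720, (A,hash)→5520, (A,nl)→18060 …(+1); best=1200 via (A,nl_idx)
  {ABD}: card=12000; try (D,hash)→2280, (A,hash)→7200, (D,merge)→8080, (A,merge)→18000, (A,nl_idx)→23400, (D,nl)→25200 …(+1); best=2280 via (D,hash)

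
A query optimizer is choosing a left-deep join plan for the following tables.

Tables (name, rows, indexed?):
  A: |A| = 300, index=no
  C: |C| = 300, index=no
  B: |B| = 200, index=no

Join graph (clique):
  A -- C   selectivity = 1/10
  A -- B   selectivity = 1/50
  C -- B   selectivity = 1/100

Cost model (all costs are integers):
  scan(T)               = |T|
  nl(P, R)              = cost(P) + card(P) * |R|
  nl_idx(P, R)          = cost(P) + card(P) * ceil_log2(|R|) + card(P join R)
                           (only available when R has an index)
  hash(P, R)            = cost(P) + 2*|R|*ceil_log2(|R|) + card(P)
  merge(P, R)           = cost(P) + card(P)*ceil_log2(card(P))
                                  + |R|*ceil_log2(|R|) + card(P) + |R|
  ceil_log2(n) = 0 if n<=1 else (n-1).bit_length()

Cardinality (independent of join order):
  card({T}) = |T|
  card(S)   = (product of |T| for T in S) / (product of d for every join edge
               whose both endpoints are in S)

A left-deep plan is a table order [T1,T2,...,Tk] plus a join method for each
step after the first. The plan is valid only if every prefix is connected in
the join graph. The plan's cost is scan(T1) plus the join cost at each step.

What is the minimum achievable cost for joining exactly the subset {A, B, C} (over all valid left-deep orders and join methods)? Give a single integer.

9800

Selinger DP over subsets of {A,B,C}:
  {A}: scan cost=300, card=300
  {C}: scan cost=300, card=300
  {B}: scan cost=200, card=200
  {AC}: card=9000; try (C,hash)→6000, (A,hash)→6000, (C,merge)→6300, (A,merge)→6300, (C,nl)→90300, (A,nl)→90300; best=6000 via (C,hash)
  {AB}: card=1200; try (B,hash)→3800, (A,merge)→5000, (B,merge)→5100, (A,hash)→5800, (A,nl)→60200, (B,nl)→60300; best=3800 via (B,hash)
  {BC}: card=600; try (B,hash)→3800, (C,merge)→5000, (B,merge)→5100, (C,hash)→5800, (C,nl)→60200, (B,nl)→60300; best=3800 via (B,hash)
  {ABC}: card=360; try (A,hash)→9800, (C,hash)→10400, (A,merge)→13400, (B,hash)→18200, (C,merge)→21200, (B,merge)→142800 …(+3); best=9800 via (A,hash)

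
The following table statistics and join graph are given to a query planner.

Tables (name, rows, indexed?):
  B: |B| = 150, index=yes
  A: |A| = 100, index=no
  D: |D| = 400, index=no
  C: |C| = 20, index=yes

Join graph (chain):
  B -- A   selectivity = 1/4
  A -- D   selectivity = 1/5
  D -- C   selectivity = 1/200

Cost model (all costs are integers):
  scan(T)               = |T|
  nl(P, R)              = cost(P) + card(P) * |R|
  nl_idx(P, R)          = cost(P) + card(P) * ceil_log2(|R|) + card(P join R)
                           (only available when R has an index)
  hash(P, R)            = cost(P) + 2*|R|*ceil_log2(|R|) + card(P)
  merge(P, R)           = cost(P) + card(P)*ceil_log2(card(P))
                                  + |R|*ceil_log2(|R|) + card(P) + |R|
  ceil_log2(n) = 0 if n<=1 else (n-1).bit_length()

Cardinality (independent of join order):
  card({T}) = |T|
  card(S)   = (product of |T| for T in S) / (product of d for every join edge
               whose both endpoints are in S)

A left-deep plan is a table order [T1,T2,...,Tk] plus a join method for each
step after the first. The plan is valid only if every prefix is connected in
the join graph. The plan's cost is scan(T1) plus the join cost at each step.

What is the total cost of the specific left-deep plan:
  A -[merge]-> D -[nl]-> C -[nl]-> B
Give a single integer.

284900

step 1: scan A: cost=100, card=100
step 2: join D via merge
    card(P join D) = 100*400/(5) = 8000
    cost = 100 + 100*7 + 400*9 + 100 + 400 = 4900
step 3: join C via nl
    card(P join C) = 8000*20/(200) = 800
    cost = 4900 + 8000*20 = 164900
step 4: join B via nl
    card(P join B) = 800*150/(4) = 30000
    cost = 164900 + 800*150 = 284900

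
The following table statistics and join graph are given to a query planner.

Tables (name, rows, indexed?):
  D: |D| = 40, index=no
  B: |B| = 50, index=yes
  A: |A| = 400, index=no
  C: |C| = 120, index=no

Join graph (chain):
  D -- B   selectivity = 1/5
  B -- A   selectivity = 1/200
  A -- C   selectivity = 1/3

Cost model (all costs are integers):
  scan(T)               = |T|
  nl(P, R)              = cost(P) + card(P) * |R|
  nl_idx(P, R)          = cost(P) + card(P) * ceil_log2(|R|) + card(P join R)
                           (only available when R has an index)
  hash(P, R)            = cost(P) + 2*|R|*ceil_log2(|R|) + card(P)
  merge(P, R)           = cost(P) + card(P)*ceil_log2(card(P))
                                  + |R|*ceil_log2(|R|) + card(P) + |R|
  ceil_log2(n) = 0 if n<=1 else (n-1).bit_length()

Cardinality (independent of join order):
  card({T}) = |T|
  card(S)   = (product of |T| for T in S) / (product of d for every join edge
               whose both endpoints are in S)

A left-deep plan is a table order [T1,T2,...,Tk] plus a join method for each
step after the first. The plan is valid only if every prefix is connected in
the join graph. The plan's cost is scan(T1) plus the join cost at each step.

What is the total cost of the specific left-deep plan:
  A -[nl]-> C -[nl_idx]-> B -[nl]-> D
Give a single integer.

step 1: scan A: cost=400, card=400
step 2: join C via nl
    card(P join C) = 400*120/(3) = 16000
    cost = 400 + 400*120 = 48400
step 3: join B via nl_idx
    card(P join B) = 16000*50/(200) = 4000
    cost = 48400 + 16000*6 + 4000 = 148400
step 4: join D via nl
    card(P join D) = 4000*40/(5) = 32000
    cost = 148400 + 4000*40 = 308400

308400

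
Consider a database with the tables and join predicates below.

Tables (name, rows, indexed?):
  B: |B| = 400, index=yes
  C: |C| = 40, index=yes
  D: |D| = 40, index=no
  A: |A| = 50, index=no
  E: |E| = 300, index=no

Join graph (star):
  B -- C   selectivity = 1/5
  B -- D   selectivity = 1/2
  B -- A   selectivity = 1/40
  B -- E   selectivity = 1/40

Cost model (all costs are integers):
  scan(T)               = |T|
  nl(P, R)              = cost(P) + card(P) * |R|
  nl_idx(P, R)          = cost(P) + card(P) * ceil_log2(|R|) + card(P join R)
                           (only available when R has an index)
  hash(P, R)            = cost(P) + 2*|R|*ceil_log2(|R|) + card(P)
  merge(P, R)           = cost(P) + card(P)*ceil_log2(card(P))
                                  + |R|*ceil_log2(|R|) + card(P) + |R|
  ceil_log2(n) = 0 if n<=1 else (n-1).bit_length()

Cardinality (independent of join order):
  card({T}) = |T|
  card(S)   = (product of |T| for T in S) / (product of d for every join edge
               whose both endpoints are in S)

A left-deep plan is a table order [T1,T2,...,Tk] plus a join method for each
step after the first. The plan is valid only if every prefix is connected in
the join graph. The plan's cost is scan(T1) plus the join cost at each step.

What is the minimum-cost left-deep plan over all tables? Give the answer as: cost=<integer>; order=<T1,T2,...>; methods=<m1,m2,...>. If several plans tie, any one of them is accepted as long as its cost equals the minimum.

Selinger DP (subsets sized 1..n):
  {B}: scan cost=400, card=400
  {C}: scan cost=40, card=40
  {D}: scan cost=40, card=40
  {A}: scan cost=50, card=50
  {E}: scan cost=300, card=300
  {BC}: card=3200; try (C,hash)→1280, (B,nl_idx)→3600, (B,merge)→4320, (C,merge)→4680, (C,nl_idx)→6000, (B,hash)→7280 …(+2); best=1280 via (C,hash)
  {BD}: card=8000; try (D,hash)→1280, (B,merge)→4320, (D,merge)→4680, (B,hash)→7280, (B,nl_idx)→8400, (B,nl)→16040 …(+1); best=1280 via (D,hash)
  {AB}: card=500; try (B,nl_idx)→1000, (A,hash)→1400, (B,merge)→4400, (A,merge)→4750, (B,hash)→7300, (B,nl)→20050 …(+1); best=1000 via (B,nl_idx)
  {BE}: card=3000; try (B,nl_idx)→6000, (E,hash)→6200, (B,merge)→7300, (E,merge)→7400, (B,hash)→7800, (B,nl)→120300 …(+1); best=6000 via (B,nl_idx)
  {BCD}: card=64000; try (D,hash)→4960, (C,hash)→9760, (D,merge)→43160, (C,nl_idx)→113280, (C,merge)→113560, (D,nl)→129280 …(+1); best=4960 via (D,hash)
  {ABC}: card=4000; try (C,hash)→1980, (A,hash)→5080, (C,merge)→6280, (C,nl_idx)→8000, (C,nl)→21000, (A,merge)→43230 …(+1); best=1980 via (C,hash)
  {BCE}: card=24000; try (C,hash)→9480, (E,hash)→9880, (C,merge)→45280, (E,merge)→45880, (C,nl_idx)→48000, (C,nl)→126000 …(+1); best=9480 via (C,hash)
  {ABD}: card=10000; try (D,hash)→1980, (D,merge)→6280, (A,hash)→9880, (D,nl)→21000, (A,merge)→113630, (A,nl)→401280; best=1980 via (D,hash)
  {BDE}: card=60000; try (D,hash)→9480, (E,hash)→14680, (D,merge)→45280, (E,merge)→116280, (D,nl)→126000, (E,nl)→2401280; best=9480 via (D,hash)
  {ABE}: card=3750; try (E,hash)→6900, (E,merge)→9000, (A,hash)→9600, (A,merge)→45350, (E,nl)→151000, (A,nl)→156000; best=6900 via (E,hash)
  {ABCD}: card=80000; try (D,hash)→6460, (C,hash)→12460, (D,merge)→54260, (A,hash)→69560, (C,nl_idx)→141980, (C,merge)→152260 …(+4); best=6460 via (D,hash)
  {BCDE}: card=480000; try (D,hash)→33960, (C,hash)→69960, (E,hash)→74360, (D,merge)→393760, (C,nl_idx)→849480, (D,nl)→969480 …(+4); best=33960 via (D,hash)
  {ABCE}: card=30000; try (C,hash)→11130, (E,hash)→11380, (A,hash)→34080, (C,merge)→55930, (E,merge)→56980, (C,nl_idx)→59400 …(+4); best=11130 via (C,hash)
  {ABDE}: card=75000; try (D,hash)→11130, (E,hash)→17380, (D,merge)→55930, (A,hash)→70080, (E,merge)→154980, (D,nl)→156900 …(+3); best=11130 via (D,hash)
  {ABCDE}: card=600000; try (D,hash)→41610, (C,hash)→86610, (E,hash)→91860, (D,merge)→491410, (A,hash)→514560, (C,nl_idx)→1061130 …(+7); best=41610 via (D,hash)

cost=41610; order=A,B,E,C,D; methods=nl_idx,hash,hash,hash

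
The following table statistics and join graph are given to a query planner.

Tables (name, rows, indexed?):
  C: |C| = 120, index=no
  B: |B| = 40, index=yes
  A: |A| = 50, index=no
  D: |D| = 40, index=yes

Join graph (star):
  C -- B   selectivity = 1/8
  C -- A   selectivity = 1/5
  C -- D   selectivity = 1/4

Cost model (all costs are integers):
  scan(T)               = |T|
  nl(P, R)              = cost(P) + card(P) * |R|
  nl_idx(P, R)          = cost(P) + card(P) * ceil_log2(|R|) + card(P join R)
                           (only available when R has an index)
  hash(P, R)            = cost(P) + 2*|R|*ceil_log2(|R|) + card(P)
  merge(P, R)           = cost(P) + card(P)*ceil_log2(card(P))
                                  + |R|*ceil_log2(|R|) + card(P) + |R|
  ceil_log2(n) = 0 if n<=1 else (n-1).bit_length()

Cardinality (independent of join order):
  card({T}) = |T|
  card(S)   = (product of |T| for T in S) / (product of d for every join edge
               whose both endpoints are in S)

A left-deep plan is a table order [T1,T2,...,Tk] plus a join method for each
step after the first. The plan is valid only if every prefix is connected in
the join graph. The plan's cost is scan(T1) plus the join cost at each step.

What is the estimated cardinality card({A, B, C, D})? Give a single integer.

60000

Tables in S: A(50), B(40), C(120), D(40)
Edges inside S: C-B(d=8), C-A(d=5), C-D(d=4)
numerator = 50 * 40 * 120 * 40 = 9600000
denominator = 8 * 5 * 4 = 160
card(S) = 9600000 / 160 = 60000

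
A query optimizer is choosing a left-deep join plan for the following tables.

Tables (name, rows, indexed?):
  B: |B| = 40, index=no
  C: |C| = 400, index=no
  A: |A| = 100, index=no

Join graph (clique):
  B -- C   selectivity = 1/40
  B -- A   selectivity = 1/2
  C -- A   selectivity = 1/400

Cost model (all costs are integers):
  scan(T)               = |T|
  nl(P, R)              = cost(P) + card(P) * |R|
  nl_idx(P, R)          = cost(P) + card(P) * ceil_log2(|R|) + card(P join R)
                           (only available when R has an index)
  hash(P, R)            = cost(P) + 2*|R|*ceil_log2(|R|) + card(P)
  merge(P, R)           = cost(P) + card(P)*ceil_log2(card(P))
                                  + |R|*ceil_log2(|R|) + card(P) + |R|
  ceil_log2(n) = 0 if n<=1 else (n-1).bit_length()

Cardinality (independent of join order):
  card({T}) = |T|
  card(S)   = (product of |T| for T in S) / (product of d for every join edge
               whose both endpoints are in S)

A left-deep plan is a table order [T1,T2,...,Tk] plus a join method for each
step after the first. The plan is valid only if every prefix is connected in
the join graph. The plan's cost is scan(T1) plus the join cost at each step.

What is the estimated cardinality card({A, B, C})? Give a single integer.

50

Tables in S: A(100), B(40), C(400)
Edges inside S: B-C(d=40), B-A(d=2), C-A(d=400)
numerator = 100 * 40 * 400 = 1600000
denominator = 40 * 2 * 400 = 32000
card(S) = 1600000 / 32000 = 50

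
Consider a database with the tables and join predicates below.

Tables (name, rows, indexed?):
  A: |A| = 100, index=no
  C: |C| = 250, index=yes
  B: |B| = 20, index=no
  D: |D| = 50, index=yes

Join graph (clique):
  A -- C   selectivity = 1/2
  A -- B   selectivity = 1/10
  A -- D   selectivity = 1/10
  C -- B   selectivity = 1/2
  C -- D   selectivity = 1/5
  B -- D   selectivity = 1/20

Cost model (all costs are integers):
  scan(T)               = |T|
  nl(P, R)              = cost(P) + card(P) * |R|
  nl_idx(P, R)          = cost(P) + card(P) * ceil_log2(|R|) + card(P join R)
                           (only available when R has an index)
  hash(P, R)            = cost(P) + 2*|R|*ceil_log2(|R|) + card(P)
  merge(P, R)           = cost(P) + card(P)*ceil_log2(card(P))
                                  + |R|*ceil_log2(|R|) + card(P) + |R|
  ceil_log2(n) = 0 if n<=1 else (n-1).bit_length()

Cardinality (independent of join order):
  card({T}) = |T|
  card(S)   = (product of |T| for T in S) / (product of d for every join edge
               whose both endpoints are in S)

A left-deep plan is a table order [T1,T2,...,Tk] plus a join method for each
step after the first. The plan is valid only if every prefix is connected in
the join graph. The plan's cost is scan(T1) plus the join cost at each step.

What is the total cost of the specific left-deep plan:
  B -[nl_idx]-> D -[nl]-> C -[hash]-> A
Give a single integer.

15340

step 1: scan B: cost=20, card=20
step 2: join D via nl_idx
    card(P join D) = 20*50/(20) = 50
    cost = 20 + 20*6 + 50 = 190
step 3: join C via nl
    card(P join C) = 50*250/(2*5) = 1250
    cost = 190 + 50*250 = 12690
step 4: join A via hash
    card(P join A) = 1250*100/(2*10*10) = 625
    cost = 12690 + 2*100*7 + 1250 = 15340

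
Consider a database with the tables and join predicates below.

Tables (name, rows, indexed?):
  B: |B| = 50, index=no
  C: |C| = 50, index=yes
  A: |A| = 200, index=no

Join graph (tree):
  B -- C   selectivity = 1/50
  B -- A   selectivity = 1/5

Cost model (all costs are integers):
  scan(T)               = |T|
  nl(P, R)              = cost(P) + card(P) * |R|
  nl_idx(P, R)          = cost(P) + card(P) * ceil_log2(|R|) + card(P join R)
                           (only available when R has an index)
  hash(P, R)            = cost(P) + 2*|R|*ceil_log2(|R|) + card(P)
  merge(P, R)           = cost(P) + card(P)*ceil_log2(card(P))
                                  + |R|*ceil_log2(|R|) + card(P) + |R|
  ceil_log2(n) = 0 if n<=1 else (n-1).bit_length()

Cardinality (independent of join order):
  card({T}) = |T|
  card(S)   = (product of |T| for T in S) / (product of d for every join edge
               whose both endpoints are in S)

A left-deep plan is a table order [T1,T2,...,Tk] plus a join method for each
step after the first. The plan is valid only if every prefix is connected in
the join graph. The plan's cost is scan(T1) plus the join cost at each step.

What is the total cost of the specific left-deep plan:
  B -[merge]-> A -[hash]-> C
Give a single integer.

step 1: scan B: cost=50, card=50
step 2: join A via merge
    card(P join A) = 50*200/(5) = 2000
    cost = 50 + 50*6 + 200*8 + 50 + 200 = 2200
step 3: join C via hash
    card(P join C) = 2000*50/(50) = 2000
    cost = 2200 + 2*50*6 + 2000 = 4800

4800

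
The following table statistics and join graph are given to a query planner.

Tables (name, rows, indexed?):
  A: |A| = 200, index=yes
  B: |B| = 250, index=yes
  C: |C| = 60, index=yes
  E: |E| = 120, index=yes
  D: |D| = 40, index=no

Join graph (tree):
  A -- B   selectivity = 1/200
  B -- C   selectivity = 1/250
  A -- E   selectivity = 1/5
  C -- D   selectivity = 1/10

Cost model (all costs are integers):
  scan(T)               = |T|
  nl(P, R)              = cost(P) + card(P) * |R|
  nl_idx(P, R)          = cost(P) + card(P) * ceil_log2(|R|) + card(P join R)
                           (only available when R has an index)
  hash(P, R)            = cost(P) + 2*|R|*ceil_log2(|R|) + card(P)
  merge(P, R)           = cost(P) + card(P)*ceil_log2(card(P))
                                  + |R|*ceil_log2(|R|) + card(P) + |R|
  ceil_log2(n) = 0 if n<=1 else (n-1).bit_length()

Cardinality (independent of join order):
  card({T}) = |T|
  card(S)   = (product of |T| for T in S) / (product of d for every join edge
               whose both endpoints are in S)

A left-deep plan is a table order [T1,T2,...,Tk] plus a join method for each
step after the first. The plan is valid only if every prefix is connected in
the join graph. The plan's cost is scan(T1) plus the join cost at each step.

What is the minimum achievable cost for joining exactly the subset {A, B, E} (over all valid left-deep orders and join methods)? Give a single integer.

3980

Selinger DP over subsets of {A,B,E}:
  {A}: scan cost=200, card=200
  {B}: scan cost=250, card=250
  {E}: scan cost=120, card=120
  {AB}: card=250; try (B,nl_idx)→2050, (A,nl_idx)→2500, (A,hash)→3700, (B,merge)→4250, (A,merge)→4300, (B,hash)→4400 …(+2); best=2050 via (B,nl_idx)
  {AE}: card=4800; try (E,hash)→2080, (A,merge)→2880, (E,merge)→2960, (A,hash)→3440, (A,nl_idx)→5880, (E,nl_idx)→6400 …(+2); best=2080 via (E,hash)
  {ABE}: card=6000; try (E,hash)→3980, (E,merge)→5260, (E,nl_idx)→9800, (B,hash)→10880, (E,nl)→32050, (B,nl_idx)→46480 …(+2); best=3980 via (E,hash)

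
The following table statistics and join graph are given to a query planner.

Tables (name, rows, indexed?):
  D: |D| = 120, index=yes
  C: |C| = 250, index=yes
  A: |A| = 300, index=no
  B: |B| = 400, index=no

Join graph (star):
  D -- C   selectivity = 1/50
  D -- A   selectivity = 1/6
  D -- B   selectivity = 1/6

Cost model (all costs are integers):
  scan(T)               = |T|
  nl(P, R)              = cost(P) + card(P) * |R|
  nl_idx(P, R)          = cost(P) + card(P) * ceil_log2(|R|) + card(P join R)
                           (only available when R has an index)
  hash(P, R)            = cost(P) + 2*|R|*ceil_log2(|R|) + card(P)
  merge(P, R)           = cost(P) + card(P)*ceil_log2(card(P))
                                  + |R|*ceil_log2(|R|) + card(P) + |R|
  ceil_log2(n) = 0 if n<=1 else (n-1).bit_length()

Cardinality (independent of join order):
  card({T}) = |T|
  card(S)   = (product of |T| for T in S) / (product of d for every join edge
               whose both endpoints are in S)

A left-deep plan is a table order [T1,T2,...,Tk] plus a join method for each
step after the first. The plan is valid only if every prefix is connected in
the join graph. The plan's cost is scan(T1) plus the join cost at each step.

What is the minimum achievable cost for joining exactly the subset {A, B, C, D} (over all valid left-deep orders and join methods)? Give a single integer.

44880

Selinger DP over subsets of {A,B,C,D}:
  {D}: scan cost=120, card=120
  {C}: scan cost=250, card=250
  {A}: scan cost=300, card=300
  {B}: scan cost=400, card=400
  {CD}: card=600; try (C,nl_idx)→1680, (D,hash)→2180, (D,nl_idx)→2600, (C,merge)→3330, (D,merge)→3460, (C,hash)→4240 …(+2); best=1680 via (C,nl_idx)
  {AD}: card=6000; try (D,hash)→2280, (A,merge)→4080, (D,merge)→4260, (A,hash)→5640, (D,nl_idx)→8400, (A,nl)→36120 …(+1); best=2280 via (D,hash)
  {BD}: card=8000; try (D,hash)→2480, (B,merge)→5080, (D,merge)→5360, (B,hash)→7440, (D,nl_idx)→11200, (B,nl)→48120 …(+1); best=2480 via (D,hash)
  {ACD}: card=30000; try (A,hash)→7680, (A,merge)→11280, (C,hash)→12280, (C,nl_idx)→80280, (C,merge)→88530, (A,nl)→181680 …(+1); best=7680 via (A,hash)
  {BCD}: card=40000; try (B,hash)→9480, (B,merge)→12280, (C,hash)→14480, (C,nl_idx)→106480, (C,merge)→116730, (B,nl)→241680 …(+1); best=9480 via (B,hash)
  {ABD}: card=400000; try (B,hash)→15480, (A,hash)→15880, (B,merge)→90280, (A,merge)→117480, (B,nl)→2402280, (A,nl)→2402480; best=15480 via (B,hash)
  {ABCD}: card=2000000; try (B,hash)→44880, (A,hash)→54880, (C,hash)→419480, (B,merge)→491680, (A,merge)→692480, (C,nl_idx)→5215480 …(+4); best=44880 via (B,hash)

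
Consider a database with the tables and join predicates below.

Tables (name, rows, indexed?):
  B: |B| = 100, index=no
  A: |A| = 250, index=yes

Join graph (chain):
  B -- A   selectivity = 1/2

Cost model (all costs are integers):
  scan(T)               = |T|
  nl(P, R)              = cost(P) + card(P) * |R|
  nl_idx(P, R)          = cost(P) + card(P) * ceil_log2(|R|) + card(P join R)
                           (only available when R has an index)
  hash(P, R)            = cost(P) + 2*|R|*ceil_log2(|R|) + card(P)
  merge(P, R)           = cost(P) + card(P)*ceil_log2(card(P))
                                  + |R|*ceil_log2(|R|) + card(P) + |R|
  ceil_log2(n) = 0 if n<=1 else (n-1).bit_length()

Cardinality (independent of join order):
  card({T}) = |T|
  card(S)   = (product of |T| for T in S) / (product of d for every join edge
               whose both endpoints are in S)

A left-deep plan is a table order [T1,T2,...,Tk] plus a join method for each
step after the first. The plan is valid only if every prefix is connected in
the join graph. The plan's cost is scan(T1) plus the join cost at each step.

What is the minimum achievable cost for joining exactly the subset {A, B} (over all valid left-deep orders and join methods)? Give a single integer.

Selinger DP over subsets of {A,B}:
  {B}: scan cost=100, card=100
  {A}: scan cost=250, card=250
  {AB}: card=12500; try (B,hash)→1900, (A,merge)→3150, (B,merge)→3300, (A,hash)→4200, (A,nl_idx)→13400, (A,nl)→25100 …(+1); best=1900 via (B,hash)

1900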